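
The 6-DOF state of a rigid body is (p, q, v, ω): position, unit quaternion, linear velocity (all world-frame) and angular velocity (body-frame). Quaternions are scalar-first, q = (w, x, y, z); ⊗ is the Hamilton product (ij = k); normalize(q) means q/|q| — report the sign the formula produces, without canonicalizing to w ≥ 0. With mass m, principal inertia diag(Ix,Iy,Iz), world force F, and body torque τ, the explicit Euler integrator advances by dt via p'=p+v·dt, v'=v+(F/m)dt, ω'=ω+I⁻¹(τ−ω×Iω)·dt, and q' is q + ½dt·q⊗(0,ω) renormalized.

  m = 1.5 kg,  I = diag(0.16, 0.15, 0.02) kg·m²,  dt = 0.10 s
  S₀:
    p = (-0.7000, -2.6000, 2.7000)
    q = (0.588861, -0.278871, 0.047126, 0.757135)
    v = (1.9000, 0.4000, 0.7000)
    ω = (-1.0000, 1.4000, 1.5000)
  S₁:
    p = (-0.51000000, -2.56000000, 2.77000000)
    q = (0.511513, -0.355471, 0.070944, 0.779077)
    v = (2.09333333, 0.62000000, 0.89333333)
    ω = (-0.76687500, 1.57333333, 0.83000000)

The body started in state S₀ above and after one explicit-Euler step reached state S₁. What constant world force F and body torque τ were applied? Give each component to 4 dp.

F = (2.9000, 3.3000, 2.9000)
τ = (0.1000, 0.0500, -0.1200)

ω₁ − ω₀ = (0.23312500, 0.17333333, -0.67000000)
applied torque τ = (0.1000, 0.0500, -0.1200)
Δv = v₁−v₀ = (0.19333333, 0.22000000, 0.19333333)
F = m·Δv/dt = (2.9000, 3.3000, 2.9000)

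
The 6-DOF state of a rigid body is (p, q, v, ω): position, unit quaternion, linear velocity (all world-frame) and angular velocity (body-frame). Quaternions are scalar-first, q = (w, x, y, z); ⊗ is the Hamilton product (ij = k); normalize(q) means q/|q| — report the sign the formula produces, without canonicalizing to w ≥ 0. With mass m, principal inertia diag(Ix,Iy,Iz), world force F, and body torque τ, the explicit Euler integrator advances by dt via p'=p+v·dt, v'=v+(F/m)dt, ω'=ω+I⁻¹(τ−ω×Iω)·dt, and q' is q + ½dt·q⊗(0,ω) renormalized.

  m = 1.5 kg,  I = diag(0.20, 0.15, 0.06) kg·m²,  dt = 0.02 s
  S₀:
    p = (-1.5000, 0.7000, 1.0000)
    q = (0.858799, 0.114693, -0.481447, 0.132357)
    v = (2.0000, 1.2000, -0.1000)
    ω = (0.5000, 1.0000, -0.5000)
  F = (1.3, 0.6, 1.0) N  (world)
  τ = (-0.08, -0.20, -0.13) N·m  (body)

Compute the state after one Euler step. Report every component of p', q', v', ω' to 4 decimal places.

(τ − ω×Iω)/I = (-0.6250, -1.1000, -1.7500)
new body rate ω' = (0.4875, 0.9780, -0.5350)
q⊗(0,ω) = (0.4902790, 0.5377660, 0.9823240, -0.0739830)
updated quaternion q' = (0.8636, 0.1201, -0.4716, 0.1316)
a = (0.8667, 0.4000, 0.6667)
p + v·dt = (-1.4600, 0.7240, 0.9980)
new velocity v' = (2.0173, 1.2080, -0.0867)

p' = (-1.4600, 0.7240, 0.9980)
q' = (0.8636, 0.1201, -0.4716, 0.1316)
v' = (2.0173, 1.2080, -0.0867)
ω' = (0.4875, 0.9780, -0.5350)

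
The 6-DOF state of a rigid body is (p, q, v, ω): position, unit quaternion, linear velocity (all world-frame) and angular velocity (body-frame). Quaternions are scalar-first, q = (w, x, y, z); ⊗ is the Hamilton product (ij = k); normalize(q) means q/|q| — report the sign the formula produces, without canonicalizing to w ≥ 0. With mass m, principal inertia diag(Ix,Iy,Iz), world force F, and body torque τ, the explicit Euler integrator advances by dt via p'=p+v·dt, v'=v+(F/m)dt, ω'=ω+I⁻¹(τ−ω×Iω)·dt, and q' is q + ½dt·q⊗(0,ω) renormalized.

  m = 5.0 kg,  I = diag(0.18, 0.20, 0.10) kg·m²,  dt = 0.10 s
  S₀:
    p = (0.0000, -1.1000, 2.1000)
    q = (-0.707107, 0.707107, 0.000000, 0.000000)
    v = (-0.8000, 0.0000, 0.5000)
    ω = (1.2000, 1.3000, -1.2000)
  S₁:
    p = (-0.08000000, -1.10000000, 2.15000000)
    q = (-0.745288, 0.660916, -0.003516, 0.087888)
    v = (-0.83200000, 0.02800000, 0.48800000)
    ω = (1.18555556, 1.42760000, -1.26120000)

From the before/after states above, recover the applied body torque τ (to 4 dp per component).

τ = (0.1300, 0.1400, -0.0300)

rate change Δω = (-0.01444444, 0.12760000, -0.06120000)
I·α + gyro = (0.1300, 0.1400, -0.0300)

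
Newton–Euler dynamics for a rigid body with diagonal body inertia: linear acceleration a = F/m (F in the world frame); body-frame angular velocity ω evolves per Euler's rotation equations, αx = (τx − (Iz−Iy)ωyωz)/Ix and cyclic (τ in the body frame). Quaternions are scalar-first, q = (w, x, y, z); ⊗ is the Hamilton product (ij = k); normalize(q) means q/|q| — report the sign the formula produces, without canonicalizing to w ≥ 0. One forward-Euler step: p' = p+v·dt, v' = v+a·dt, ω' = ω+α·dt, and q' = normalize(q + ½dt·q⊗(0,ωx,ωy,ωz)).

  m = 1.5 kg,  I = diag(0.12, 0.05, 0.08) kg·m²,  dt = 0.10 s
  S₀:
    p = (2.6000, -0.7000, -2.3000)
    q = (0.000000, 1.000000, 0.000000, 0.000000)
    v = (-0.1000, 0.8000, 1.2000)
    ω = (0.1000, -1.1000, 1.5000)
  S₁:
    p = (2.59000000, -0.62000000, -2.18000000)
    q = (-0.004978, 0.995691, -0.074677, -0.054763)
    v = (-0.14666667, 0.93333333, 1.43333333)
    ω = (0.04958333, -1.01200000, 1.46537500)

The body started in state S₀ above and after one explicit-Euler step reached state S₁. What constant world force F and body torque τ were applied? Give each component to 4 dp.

Δω = ω₁−ω₀ = (-0.05041667, 0.08800000, -0.03462500)
precession coupling = (-0.0495, 0.0060, 0.0077)
I·α + gyro = (-0.1100, 0.0500, -0.0200)
Δv = v₁−v₀ = (-0.04666667, 0.13333333, 0.23333333)
applied force F = (-0.7000, 2.0000, 3.5000)

F = (-0.7000, 2.0000, 3.5000)
τ = (-0.1100, 0.0500, -0.0200)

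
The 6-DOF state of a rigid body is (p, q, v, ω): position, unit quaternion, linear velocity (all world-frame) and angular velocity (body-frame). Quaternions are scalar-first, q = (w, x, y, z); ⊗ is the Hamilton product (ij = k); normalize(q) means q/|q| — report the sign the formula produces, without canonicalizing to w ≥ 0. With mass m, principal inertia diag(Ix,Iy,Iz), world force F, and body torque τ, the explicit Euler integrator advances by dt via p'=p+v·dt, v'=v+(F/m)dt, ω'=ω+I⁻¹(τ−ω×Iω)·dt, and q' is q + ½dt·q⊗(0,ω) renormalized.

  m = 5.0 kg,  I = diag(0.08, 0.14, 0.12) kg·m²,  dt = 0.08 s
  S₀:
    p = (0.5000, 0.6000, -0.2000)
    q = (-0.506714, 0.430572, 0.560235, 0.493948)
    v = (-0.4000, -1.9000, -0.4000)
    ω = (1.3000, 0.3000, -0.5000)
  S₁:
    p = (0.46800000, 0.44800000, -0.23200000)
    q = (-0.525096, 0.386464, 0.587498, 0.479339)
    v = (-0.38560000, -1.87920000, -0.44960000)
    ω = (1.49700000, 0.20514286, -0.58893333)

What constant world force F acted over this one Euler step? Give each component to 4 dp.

F = (0.9000, 1.3000, -3.1000)

v₁ − v₀ = (0.01440000, 0.02080000, -0.04960000)
m·(v₁−v₀)/dt = (0.9000, 1.3000, -3.1000)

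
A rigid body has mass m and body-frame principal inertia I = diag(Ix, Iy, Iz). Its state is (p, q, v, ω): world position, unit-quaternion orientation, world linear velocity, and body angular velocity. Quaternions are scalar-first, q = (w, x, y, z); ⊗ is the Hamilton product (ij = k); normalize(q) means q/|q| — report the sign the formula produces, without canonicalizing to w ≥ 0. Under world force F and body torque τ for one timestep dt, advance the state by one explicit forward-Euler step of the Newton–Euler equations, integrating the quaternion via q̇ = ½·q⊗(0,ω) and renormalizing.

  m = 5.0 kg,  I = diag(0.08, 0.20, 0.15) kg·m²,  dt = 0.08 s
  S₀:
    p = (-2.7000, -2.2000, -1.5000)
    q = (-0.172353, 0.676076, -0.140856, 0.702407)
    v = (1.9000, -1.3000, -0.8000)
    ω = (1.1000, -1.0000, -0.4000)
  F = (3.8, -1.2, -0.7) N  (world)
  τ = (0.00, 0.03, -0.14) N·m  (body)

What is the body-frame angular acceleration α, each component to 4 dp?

α = (0.2500, -0.0040, -0.0533)

ω×(Iω) gyroscopic = (-0.0200, 0.0308, -0.1320)
(τ − ω×Iω)/I = (0.2500, -0.0040, -0.0533)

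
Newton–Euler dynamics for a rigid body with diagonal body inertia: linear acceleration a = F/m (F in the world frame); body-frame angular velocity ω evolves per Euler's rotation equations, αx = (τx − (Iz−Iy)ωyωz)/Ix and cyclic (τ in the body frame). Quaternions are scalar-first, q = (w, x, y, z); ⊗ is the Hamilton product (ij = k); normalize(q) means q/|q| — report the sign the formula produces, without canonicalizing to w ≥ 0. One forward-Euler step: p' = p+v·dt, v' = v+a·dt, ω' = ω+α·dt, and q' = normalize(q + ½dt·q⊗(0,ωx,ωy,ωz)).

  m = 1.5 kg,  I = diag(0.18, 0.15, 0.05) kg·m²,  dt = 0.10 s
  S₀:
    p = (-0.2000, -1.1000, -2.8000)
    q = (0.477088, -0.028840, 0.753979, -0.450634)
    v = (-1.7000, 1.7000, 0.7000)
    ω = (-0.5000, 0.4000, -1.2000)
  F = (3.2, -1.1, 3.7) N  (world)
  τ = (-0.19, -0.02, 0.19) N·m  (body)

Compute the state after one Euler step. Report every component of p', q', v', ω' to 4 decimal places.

a = F/m = (2.1333, -0.7333, 2.4667)
p' = p + v·dt = (-0.3700, -0.9300, -2.7300)
v' = v + a·dt = (-1.4867, 1.6267, 0.9467)
ω×(Iω) gyroscopic = (0.0480, 0.0780, 0.0060)
angular accel α = (-1.3222, -0.6533, 3.6800)
ω + α·dt = (-0.6322, 0.3347, -0.8320)
2q̇ = q⊗(0,ω) = (-0.8567724, -0.9630652, 0.3815442, -0.2070521)
updated quaternion q' = (0.4332, -0.0768, 0.7713, -0.4599)

p' = (-0.3700, -0.9300, -2.7300)
q' = (0.4332, -0.0768, 0.7713, -0.4599)
v' = (-1.4867, 1.6267, 0.9467)
ω' = (-0.6322, 0.3347, -0.8320)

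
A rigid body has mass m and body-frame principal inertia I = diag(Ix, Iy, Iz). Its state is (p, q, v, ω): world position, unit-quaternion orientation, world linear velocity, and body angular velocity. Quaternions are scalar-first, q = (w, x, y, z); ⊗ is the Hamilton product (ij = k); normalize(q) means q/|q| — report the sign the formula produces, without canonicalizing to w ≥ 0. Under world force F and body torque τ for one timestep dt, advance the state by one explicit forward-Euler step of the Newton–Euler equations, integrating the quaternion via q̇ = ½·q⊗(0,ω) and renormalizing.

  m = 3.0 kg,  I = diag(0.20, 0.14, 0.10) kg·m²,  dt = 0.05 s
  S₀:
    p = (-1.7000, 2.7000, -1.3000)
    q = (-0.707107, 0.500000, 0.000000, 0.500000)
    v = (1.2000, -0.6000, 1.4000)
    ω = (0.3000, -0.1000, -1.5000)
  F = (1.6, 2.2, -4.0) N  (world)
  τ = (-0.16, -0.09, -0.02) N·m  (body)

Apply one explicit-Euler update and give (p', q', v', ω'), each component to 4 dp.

gyro term ω×Iω = (-0.0060, -0.0450, 0.0018)
angular accel α = (-0.7700, -0.3214, -0.2180)
new body rate ω' = (0.2615, -0.1161, -1.5109)
q⊗(0,ω) = (0.6000000, -0.1621321, 0.9707107, 1.0106605)
q + ½dt·q⊗(0,ω), renormalized = (-0.6916, 0.4956, 0.0242, 0.5249)
p + v·dt = (-1.6400, 2.6700, -1.2300)
new velocity v' = (1.2267, -0.5633, 1.3333)

p' = (-1.6400, 2.6700, -1.2300)
q' = (-0.6916, 0.4956, 0.0242, 0.5249)
v' = (1.2267, -0.5633, 1.3333)
ω' = (0.2615, -0.1161, -1.5109)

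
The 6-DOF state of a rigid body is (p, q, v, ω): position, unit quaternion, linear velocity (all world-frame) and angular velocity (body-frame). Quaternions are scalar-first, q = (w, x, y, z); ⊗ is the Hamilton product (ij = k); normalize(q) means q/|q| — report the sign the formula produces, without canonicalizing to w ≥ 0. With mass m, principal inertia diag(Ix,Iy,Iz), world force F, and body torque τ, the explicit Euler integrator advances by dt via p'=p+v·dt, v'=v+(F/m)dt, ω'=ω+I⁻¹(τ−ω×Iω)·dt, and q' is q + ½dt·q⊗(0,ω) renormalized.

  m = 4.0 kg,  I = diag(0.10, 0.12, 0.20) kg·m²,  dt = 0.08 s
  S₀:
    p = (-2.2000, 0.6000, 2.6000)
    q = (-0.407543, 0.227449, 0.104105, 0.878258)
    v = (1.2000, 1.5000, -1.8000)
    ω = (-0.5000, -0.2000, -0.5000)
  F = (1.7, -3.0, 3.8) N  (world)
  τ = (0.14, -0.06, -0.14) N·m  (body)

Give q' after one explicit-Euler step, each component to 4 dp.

q' = (-0.3844, 0.2404, 0.0943, 0.8863)

2q̇ = q⊗(0,ω) = (0.5736745, 0.3273706, -0.2438959, 0.2103342)
q' = normalize(q + ½dt·q⊗(0,ω)) = (-0.3844, 0.2404, 0.0943, 0.8863)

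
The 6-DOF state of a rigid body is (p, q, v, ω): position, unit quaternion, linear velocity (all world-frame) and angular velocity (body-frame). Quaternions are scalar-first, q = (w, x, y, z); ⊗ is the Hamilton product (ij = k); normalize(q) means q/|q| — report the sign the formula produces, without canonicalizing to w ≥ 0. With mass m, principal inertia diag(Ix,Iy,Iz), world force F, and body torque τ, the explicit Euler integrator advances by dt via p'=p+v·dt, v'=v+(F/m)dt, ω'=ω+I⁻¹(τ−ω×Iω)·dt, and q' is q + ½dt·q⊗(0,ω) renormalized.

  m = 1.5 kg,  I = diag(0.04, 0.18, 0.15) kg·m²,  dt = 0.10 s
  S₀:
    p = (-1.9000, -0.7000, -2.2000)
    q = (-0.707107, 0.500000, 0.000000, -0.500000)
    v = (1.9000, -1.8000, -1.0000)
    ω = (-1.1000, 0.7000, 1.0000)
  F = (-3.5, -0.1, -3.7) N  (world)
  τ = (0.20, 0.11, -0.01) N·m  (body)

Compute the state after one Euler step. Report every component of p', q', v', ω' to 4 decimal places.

p' = (-1.7100, -0.8800, -2.3000)
q' = (-0.6524, 0.5545, -0.0222, -0.5161)
v' = (1.6667, -1.8067, -1.2467)
ω' = (-0.5475, 0.6939, 1.0652)

precession coupling ω×(Iω) = (-0.0210, 0.1210, -0.1078)
α = I⁻¹(τ − ω×Iω) = (5.5250, -0.0611, 0.6520)
ω + α·dt = (-0.5475, 0.6939, 1.0652)
Hamilton product q⊗(0,ω) = (1.0500000, 1.1278177, -0.4449749, -0.3571070)
updated quaternion q' = (-0.6524, 0.5545, -0.0222, -0.5161)
a = F/m = (-2.3333, -0.0667, -2.4667)
p + v·dt = (-1.7100, -0.8800, -2.3000)
v' = v + a·dt = (1.6667, -1.8067, -1.2467)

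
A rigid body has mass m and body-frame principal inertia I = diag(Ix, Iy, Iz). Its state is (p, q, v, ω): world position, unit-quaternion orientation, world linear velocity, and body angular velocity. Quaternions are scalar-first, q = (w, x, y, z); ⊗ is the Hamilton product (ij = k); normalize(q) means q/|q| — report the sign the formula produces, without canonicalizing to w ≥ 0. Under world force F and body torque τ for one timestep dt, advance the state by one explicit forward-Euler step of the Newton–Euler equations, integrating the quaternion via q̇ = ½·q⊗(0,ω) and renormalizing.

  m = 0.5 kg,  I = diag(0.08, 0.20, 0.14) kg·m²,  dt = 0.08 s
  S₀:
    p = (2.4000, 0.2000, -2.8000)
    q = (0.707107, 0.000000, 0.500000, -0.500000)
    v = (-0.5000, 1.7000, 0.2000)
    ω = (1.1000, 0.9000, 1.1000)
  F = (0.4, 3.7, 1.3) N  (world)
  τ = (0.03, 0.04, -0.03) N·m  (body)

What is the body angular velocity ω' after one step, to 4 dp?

precession coupling ω×(Iω) = (-0.0594, -0.0726, 0.1188)
α = I⁻¹(τ − ω×Iω) = (1.1175, 0.5630, -1.0629)
ω + α·dt = (1.1894, 0.9450, 1.0150)

ω' = (1.1894, 0.9450, 1.0150)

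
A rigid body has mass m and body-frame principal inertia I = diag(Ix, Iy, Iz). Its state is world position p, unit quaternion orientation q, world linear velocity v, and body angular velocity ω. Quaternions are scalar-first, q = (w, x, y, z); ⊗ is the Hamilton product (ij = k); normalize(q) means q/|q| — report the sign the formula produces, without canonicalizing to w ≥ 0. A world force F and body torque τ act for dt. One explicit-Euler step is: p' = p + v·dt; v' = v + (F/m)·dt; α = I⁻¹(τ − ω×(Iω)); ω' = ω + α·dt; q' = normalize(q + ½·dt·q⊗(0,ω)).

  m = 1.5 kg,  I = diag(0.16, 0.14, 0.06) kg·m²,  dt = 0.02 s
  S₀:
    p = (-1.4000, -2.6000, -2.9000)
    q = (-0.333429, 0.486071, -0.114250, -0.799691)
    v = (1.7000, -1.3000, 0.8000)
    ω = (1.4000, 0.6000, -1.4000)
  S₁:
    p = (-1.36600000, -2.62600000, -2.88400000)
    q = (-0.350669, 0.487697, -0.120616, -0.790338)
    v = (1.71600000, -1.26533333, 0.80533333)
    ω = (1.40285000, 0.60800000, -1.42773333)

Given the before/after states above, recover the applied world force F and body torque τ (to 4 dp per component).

velocity change Δv = (0.01600000, 0.03466667, 0.00533333)
m·(v₁−v₀)/dt = (1.2000, 2.6000, 0.4000)
ω₁ − ω₀ = (0.00285000, 0.00800000, -0.02773333)
gyro term ω₀×Iω₀ = (0.0672, -0.1960, -0.0168)
I·α + gyro = (0.0900, -0.1400, -0.1000)

F = (1.2000, 2.6000, 0.4000)
τ = (0.0900, -0.1400, -0.1000)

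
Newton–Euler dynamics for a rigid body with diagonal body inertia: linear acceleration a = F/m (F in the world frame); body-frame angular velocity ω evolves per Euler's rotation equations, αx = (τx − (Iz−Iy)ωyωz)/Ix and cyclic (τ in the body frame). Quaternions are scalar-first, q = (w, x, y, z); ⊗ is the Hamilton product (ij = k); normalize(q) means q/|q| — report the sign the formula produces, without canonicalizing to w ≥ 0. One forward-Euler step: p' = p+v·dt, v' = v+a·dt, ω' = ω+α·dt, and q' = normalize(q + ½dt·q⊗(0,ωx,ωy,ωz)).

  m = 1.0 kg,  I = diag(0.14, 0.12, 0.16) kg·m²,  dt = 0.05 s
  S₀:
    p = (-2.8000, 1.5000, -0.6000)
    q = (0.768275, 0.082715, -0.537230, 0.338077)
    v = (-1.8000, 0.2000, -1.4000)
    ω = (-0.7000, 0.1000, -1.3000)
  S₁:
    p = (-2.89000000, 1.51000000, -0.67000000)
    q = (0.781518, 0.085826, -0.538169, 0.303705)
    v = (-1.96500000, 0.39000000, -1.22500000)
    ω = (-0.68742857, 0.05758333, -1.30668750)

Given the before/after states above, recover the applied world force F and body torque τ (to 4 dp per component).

F = (-3.3000, 3.8000, 3.5000)
τ = (0.0300, -0.1200, -0.0200)

rate change Δω = (0.01257143, -0.04241667, -0.00668750)
applied torque τ = (0.0300, -0.1200, -0.0200)
v₁ − v₀ = (-0.16500000, 0.19000000, 0.17500000)
applied force F = (-3.3000, 3.8000, 3.5000)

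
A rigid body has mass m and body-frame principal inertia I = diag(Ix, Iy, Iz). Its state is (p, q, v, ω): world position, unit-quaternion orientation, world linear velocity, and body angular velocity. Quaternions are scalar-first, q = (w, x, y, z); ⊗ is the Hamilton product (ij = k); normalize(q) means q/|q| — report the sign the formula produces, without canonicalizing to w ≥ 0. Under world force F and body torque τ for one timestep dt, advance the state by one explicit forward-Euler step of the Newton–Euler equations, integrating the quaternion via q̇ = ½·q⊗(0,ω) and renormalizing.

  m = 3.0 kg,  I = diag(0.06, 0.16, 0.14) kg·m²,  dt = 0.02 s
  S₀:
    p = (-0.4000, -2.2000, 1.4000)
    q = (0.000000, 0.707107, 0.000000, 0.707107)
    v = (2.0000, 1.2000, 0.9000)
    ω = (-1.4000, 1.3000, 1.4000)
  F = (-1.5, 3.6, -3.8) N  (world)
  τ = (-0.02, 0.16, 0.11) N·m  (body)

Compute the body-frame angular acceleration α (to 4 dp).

α = (0.2733, 0.0200, 2.0857)

precession coupling ω×(Iω) = (-0.0364, 0.1568, -0.1820)
(τ − ω×Iω)/I = (0.2733, 0.0200, 2.0857)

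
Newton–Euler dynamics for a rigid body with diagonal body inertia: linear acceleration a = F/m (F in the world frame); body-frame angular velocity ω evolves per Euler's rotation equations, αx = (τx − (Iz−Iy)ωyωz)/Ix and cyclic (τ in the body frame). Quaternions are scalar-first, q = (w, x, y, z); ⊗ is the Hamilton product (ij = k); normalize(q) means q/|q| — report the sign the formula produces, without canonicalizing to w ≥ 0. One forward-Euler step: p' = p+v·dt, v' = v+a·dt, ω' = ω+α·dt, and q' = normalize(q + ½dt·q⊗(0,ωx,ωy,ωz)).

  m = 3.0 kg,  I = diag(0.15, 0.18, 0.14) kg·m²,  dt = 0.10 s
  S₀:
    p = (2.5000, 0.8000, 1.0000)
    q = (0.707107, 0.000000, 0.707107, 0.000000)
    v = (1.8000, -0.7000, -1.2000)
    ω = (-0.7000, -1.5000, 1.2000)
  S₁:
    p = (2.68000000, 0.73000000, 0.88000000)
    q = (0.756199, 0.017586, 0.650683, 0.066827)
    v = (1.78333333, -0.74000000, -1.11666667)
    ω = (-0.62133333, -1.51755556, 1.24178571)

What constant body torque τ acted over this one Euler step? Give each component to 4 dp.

τ = (0.1900, -0.0400, 0.0900)

ω₁ − ω₀ = (0.07866667, -0.01755556, 0.04178571)
ω₀×(Iω₀) = (0.0720, -0.0084, 0.0315)
applied torque τ = (0.1900, -0.0400, 0.0900)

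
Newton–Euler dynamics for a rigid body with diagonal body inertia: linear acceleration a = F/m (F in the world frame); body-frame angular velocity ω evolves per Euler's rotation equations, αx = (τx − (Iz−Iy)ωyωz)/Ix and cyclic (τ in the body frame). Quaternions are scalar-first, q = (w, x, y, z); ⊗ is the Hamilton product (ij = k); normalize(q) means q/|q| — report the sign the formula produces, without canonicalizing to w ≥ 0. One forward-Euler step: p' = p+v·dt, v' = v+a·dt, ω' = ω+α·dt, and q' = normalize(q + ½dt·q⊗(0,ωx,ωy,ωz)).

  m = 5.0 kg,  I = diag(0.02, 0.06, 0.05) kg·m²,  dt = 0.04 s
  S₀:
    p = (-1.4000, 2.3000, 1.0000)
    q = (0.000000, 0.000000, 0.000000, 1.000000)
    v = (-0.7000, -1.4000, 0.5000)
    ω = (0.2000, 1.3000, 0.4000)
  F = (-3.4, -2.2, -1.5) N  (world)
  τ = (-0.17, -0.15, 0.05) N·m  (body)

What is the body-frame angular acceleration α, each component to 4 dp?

α = (-8.2400, -2.4600, 0.7920)

ω×(Iω) gyroscopic = (-0.0052, -0.0024, 0.0104)
angular accel α = (-8.2400, -2.4600, 0.7920)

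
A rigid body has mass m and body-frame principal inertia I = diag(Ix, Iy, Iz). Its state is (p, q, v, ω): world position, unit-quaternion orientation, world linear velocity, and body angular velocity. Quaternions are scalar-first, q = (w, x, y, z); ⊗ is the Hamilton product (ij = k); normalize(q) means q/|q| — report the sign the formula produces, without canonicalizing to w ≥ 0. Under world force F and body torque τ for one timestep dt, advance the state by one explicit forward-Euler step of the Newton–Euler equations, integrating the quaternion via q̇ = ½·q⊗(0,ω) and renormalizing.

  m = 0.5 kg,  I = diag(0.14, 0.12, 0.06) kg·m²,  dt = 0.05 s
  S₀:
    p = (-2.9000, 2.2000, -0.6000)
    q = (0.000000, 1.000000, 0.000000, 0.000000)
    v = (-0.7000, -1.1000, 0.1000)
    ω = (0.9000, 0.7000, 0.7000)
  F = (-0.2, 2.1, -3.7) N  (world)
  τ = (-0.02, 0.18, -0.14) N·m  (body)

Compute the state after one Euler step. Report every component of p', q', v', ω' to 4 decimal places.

p' = (-2.9350, 2.1450, -0.5950)
q' = (-0.0225, 0.9994, -0.0175, 0.0175)
v' = (-0.7200, -0.8900, -0.2700)
ω' = (0.9034, 0.7540, 0.5938)

linear accel F/m = (-0.4000, 4.2000, -7.4000)
p + v·dt = (-2.9350, 2.1450, -0.5950)
new velocity v' = (-0.7200, -0.8900, -0.2700)
gyro term ω×Iω = (-0.0294, 0.0504, -0.0126)
α = I⁻¹(τ − ω×Iω) = (0.0671, 1.0800, -2.1233)
ω + α·dt = (0.9034, 0.7540, 0.5938)
q⊗(0,ω) = (-0.9000000, 0.0000000, -0.7000000, 0.7000000)
q + ½dt·q⊗(0,ω), renormalized = (-0.0225, 0.9994, -0.0175, 0.0175)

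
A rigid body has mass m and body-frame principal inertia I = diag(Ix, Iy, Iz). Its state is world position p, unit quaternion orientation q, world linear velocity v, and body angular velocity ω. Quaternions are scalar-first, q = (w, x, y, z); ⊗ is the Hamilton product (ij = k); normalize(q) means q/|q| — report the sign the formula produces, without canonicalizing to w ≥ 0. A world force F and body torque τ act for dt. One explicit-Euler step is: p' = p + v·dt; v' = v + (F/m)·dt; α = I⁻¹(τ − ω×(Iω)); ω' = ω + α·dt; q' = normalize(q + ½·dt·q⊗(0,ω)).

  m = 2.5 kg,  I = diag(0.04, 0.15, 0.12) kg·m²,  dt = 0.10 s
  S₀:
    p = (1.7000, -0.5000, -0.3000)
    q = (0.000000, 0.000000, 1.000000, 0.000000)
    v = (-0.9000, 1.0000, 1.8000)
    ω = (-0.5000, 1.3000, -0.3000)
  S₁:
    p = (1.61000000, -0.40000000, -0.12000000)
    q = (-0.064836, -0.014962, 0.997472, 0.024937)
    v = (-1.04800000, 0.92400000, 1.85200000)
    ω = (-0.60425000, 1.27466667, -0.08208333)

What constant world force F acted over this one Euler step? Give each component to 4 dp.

F = (-3.7000, -1.9000, 1.3000)

velocity change Δv = (-0.14800000, -0.07600000, 0.05200000)
F = m·Δv/dt = (-3.7000, -1.9000, 1.3000)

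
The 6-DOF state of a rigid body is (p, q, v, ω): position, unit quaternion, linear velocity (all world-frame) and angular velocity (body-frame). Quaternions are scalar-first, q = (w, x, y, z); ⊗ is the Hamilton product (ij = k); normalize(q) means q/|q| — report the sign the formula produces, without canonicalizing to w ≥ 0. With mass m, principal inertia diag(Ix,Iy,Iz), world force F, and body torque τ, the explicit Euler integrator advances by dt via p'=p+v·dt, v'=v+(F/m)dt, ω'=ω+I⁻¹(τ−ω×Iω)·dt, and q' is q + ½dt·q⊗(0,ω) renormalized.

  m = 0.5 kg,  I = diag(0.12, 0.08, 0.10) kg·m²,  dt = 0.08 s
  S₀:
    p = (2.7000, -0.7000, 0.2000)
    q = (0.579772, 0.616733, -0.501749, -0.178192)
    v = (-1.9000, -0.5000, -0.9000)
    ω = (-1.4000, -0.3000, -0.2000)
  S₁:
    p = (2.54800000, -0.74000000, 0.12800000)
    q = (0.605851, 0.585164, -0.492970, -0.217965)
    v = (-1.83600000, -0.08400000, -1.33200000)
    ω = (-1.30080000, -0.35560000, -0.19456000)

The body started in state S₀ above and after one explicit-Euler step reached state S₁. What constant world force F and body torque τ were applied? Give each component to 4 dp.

F = (0.4000, 2.6000, -2.7000)
τ = (0.1500, -0.0500, -0.0100)

ω₁ − ω₀ = (0.09920000, -0.05560000, 0.00544000)
precession coupling = (0.0012, 0.0056, -0.0168)
τ = I·(Δω/dt) + ω₀×(Iω₀) = (0.1500, -0.0500, -0.0100)
Δv = v₁−v₀ = (0.06400000, 0.41600000, -0.43200000)
applied force F = (0.4000, 2.6000, -2.7000)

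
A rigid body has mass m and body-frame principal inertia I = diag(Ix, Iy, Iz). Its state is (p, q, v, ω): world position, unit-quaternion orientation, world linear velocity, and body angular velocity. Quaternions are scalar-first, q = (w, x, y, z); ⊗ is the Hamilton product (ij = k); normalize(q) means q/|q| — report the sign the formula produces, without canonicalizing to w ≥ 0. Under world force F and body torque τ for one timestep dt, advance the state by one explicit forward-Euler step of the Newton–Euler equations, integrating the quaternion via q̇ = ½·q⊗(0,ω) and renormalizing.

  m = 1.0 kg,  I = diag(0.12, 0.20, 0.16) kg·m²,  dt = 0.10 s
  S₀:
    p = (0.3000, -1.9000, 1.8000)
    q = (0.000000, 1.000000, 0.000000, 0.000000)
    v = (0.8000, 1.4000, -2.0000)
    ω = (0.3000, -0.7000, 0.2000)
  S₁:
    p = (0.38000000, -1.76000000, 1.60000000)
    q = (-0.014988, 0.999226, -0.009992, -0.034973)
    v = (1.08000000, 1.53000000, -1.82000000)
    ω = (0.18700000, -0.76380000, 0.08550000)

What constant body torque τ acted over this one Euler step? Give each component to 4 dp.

τ = (-0.1300, -0.1300, -0.2000)

rate change Δω = (-0.11300000, -0.06380000, -0.11450000)
I·α + gyro = (-0.1300, -0.1300, -0.2000)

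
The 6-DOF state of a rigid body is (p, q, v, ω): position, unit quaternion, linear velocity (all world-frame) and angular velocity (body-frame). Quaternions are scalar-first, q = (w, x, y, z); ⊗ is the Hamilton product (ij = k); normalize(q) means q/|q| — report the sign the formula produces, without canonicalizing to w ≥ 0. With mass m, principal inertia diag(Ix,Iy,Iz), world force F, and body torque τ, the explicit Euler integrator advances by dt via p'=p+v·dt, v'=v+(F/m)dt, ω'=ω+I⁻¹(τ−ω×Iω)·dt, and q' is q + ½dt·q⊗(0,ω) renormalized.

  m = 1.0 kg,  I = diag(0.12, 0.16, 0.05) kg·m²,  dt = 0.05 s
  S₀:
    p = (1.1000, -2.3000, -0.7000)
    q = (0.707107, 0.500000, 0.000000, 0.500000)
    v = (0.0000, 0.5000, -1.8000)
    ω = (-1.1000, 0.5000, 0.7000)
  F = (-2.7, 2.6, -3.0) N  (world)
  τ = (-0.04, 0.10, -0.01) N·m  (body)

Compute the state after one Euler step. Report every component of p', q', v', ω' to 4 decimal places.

p' = (1.1000, -2.2750, -0.7900)
q' = (0.7117, 0.4740, -0.0137, 0.5183)
v' = (-0.1350, 0.6300, -1.9500)
ω' = (-1.1006, 0.5481, 0.7120)

new position p' = (1.1000, -2.2750, -0.7900)
v' = v + a·dt = (-0.1350, 0.6300, -1.9500)
(τ − ω×Iω)/I = (-0.0125, 0.9619, 0.2400)
ω' = ω + α·dt = (-1.1006, 0.5481, 0.7120)
Hamilton product q⊗(0,ω) = (0.2000000, -1.0278177, -0.5464465, 0.7449749)
updated quaternion q' = (0.7117, 0.4740, -0.0137, 0.5183)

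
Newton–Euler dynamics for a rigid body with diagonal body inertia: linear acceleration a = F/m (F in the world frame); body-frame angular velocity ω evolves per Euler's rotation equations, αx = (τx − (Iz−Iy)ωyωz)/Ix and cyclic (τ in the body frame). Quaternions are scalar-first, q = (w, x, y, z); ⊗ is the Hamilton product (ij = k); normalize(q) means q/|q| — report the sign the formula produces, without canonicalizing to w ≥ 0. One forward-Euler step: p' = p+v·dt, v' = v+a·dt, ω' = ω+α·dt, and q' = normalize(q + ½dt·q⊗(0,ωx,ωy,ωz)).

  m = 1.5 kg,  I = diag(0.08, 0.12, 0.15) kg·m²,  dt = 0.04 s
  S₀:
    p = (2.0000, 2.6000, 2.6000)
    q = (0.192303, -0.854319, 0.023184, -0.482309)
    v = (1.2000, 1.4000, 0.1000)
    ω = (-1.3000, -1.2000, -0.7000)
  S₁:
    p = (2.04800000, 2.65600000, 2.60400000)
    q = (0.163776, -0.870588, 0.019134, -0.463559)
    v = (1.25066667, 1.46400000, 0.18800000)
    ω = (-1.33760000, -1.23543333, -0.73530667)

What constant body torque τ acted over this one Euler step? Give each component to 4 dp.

rate change Δω = (-0.03760000, -0.03543333, -0.03530667)
precession coupling = (0.0252, -0.0637, 0.0624)
τ = I·(Δω/dt) + ω₀×(Iω₀) = (-0.0500, -0.1700, -0.0700)

τ = (-0.0500, -0.1700, -0.0700)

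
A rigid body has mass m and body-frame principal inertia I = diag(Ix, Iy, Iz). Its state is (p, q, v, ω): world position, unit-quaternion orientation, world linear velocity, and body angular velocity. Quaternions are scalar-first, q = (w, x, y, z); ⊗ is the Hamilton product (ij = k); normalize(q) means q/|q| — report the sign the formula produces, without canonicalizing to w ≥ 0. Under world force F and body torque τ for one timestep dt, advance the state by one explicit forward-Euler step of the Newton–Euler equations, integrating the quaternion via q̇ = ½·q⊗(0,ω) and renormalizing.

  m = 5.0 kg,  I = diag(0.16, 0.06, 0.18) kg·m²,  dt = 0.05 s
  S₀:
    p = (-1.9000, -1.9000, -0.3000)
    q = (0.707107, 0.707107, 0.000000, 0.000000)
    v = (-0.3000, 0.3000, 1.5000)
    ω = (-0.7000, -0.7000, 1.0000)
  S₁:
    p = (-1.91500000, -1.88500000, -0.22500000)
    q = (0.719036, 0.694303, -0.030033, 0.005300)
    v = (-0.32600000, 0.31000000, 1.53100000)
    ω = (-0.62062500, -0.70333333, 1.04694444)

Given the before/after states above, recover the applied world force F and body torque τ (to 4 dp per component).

Δω = ω₁−ω₀ = (0.07937500, -0.00333333, 0.04694444)
ω₀×(Iω₀) = (-0.0840, 0.0140, -0.0490)
I·α + gyro = (0.1700, 0.0100, 0.1200)
v₁ − v₀ = (-0.02600000, 0.01000000, 0.03100000)
applied force F = (-2.6000, 1.0000, 3.1000)

F = (-2.6000, 1.0000, 3.1000)
τ = (0.1700, 0.0100, 0.1200)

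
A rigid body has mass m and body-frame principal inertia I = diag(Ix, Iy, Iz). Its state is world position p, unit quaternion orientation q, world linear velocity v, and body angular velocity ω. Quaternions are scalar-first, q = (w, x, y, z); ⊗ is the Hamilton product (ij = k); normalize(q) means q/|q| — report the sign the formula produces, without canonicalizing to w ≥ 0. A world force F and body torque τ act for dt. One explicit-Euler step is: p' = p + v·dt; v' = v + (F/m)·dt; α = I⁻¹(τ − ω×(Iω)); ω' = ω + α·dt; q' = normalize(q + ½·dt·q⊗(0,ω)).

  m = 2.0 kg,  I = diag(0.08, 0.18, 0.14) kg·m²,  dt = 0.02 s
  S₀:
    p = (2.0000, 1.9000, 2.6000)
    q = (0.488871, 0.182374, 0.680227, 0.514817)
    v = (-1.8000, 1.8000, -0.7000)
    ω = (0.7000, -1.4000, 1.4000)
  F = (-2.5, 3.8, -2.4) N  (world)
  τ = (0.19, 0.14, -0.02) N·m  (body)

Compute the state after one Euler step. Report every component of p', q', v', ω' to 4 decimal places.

gyro term ω×Iω = (0.0784, -0.0588, -0.0980)
α = I⁻¹(τ − ω×Iω) = (1.3950, 1.1044, 0.5571)
new body rate ω' = (0.7279, -1.3779, 1.4111)
q⊗(0,ω) = (0.1039122, 2.0152713, -0.5793711, -0.0470631)
updated quaternion q' = (0.4898, 0.2025, 0.6743, 0.5142)
linear accel F/m = (-1.2500, 1.9000, -1.2000)
p' = p + v·dt = (1.9640, 1.9360, 2.5860)
new velocity v' = (-1.8250, 1.8380, -0.7240)

p' = (1.9640, 1.9360, 2.5860)
q' = (0.4898, 0.2025, 0.6743, 0.5142)
v' = (-1.8250, 1.8380, -0.7240)
ω' = (0.7279, -1.3779, 1.4111)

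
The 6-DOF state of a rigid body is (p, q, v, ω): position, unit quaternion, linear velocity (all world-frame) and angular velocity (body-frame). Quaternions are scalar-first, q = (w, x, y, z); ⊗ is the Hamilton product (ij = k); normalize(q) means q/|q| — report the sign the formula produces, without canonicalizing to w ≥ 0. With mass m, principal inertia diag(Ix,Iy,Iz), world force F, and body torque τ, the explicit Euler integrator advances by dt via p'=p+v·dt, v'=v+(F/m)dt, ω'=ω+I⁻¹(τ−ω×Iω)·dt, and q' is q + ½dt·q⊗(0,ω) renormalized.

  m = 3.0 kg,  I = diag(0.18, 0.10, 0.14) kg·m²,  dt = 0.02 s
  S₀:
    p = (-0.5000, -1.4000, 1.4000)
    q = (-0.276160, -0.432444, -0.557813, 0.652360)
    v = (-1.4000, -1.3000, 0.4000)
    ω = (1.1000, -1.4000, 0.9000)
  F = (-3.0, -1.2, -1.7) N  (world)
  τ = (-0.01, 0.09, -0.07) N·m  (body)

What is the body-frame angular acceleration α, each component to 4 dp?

α = (0.2244, 0.5040, -1.3800)

gyro term ω×Iω = (-0.0504, 0.0396, 0.1232)
(τ − ω×Iω)/I = (0.2244, 0.5040, -1.3800)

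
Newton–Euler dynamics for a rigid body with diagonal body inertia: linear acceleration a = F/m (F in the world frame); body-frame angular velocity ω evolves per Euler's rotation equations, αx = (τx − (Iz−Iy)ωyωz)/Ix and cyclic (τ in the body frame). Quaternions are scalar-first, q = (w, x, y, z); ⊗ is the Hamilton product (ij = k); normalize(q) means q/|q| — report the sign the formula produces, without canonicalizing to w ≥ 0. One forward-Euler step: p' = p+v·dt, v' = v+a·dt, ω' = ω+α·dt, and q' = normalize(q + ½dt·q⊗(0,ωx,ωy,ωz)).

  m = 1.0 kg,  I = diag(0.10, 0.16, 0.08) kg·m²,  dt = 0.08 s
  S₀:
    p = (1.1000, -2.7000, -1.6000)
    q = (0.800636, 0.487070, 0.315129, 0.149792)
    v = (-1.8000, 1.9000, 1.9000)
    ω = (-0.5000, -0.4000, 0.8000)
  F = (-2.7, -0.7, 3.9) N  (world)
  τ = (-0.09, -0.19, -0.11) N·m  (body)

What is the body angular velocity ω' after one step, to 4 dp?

ω' = (-0.5925, -0.4910, 0.6780)

gyro term ω×Iω = (0.0256, -0.0080, 0.0120)
angular accel α = (-1.1560, -1.1375, -1.5250)
ω' = ω + α·dt = (-0.5925, -0.4910, 0.6780)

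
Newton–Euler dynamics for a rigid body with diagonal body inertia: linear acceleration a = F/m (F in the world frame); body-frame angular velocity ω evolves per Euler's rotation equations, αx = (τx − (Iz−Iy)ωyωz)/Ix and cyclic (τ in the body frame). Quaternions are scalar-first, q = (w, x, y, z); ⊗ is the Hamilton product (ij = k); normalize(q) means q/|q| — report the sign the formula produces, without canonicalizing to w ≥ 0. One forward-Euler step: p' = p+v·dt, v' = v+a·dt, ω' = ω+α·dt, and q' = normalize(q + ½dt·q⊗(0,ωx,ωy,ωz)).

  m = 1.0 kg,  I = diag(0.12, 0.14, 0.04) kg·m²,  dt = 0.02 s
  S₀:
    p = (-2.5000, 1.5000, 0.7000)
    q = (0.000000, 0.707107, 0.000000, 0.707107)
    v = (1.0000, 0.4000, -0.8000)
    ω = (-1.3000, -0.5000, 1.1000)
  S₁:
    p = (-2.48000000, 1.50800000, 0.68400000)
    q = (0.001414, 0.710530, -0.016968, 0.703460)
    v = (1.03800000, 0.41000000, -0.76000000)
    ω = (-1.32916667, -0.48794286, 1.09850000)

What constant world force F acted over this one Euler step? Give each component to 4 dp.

F = (1.9000, 0.5000, 2.0000)

v₁ − v₀ = (0.03800000, 0.01000000, 0.04000000)
F = m·Δv/dt = (1.9000, 0.5000, 2.0000)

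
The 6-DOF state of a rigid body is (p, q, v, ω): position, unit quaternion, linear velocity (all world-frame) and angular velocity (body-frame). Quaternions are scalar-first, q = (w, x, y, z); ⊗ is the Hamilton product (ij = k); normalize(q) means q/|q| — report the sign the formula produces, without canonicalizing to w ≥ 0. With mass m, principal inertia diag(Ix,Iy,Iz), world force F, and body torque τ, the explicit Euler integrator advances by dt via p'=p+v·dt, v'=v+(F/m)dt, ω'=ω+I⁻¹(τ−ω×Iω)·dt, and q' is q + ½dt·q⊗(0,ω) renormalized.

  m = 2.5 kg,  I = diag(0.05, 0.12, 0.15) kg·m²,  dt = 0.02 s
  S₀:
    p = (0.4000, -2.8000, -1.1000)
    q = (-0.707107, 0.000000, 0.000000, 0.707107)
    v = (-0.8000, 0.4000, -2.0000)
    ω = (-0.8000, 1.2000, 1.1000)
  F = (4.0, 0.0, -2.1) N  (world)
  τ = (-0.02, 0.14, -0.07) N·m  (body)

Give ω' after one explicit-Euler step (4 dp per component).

ω' = (-0.8238, 1.2087, 1.0996)

gyro term ω×Iω = (0.0396, 0.0880, -0.0672)
α = I⁻¹(τ − ω×Iω) = (-1.1920, 0.4333, -0.0187)
ω + α·dt = (-0.8238, 1.2087, 1.0996)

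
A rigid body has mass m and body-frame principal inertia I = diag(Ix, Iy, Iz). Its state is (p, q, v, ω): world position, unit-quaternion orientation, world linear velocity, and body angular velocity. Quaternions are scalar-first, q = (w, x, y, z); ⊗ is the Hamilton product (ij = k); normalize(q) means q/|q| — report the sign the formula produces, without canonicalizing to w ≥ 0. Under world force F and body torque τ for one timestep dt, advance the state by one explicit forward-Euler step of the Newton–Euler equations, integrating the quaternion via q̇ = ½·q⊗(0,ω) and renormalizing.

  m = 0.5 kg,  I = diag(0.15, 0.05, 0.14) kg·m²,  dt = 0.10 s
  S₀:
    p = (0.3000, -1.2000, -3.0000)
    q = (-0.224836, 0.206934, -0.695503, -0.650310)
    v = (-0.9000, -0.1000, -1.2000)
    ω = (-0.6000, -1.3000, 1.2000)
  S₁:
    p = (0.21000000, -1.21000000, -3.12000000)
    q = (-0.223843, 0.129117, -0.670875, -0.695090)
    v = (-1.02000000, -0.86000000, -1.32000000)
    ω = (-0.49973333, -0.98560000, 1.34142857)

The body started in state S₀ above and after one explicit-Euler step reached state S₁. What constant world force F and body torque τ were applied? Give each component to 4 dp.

v₁ − v₀ = (-0.12000000, -0.76000000, -0.12000000)
applied force F = (-0.6000, -3.8000, -0.6000)
rate change Δω = (0.10026667, 0.31440000, 0.14142857)
precession coupling = (-0.1404, -0.0072, -0.0780)
τ = I·(Δω/dt) + ω₀×(Iω₀) = (0.0100, 0.1500, 0.1200)

F = (-0.6000, -3.8000, -0.6000)
τ = (0.0100, 0.1500, 0.1200)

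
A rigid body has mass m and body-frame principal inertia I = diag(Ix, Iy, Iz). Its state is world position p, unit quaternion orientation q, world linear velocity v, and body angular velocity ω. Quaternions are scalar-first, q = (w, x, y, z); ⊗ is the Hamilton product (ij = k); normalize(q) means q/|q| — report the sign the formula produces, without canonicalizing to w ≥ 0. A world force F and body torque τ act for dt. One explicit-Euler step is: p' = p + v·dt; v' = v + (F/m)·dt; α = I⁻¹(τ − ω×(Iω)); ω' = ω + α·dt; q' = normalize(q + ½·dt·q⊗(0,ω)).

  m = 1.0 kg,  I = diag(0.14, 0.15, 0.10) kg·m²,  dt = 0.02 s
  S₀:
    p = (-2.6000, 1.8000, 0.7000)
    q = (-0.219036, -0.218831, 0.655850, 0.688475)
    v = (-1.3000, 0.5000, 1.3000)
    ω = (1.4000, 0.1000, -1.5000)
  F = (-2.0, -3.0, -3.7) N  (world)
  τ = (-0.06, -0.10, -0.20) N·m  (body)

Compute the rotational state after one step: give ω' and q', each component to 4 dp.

ω×(Iω) gyroscopic = (0.0075, -0.0840, 0.0014)
α = I⁻¹(τ − ω×Iω) = (-0.4821, -0.1067, -2.0140)
ω + α·dt = (1.3904, 0.0979, -1.5403)
Hamilton product q⊗(0,ω) = (1.2734909, -1.3592729, 0.6137149, -0.6115191)
q' = normalize(q + ½dt·q⊗(0,ω)) = (-0.2063, -0.2324, 0.6618, 0.6822)

ω' = (1.3904, 0.0979, -1.5403)
q' = (-0.2063, -0.2324, 0.6618, 0.6822)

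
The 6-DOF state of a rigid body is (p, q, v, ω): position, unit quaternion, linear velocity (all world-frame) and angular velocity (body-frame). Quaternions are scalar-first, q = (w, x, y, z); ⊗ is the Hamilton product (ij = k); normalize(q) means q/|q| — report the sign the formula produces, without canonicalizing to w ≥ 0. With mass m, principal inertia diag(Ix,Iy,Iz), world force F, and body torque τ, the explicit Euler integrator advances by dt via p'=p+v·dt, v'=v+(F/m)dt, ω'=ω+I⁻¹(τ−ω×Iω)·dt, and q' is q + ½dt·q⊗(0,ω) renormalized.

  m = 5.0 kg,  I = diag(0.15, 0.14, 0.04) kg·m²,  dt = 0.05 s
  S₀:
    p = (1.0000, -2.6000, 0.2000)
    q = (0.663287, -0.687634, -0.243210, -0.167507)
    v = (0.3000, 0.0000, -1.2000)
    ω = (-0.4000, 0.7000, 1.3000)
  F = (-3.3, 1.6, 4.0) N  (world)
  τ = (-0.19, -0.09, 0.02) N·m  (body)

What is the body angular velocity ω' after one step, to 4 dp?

precession coupling ω×(Iω) = (-0.0910, -0.0572, 0.0028)
angular accel α = (-0.6600, -0.2343, 0.4300)
ω + α·dt = (-0.4330, 0.6883, 1.3215)

ω' = (-0.4330, 0.6883, 1.3215)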